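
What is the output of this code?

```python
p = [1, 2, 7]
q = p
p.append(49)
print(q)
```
[1, 2, 7, 49]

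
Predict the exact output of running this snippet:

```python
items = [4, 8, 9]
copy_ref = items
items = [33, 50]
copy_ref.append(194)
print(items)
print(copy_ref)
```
[33, 50]
[4, 8, 9, 194]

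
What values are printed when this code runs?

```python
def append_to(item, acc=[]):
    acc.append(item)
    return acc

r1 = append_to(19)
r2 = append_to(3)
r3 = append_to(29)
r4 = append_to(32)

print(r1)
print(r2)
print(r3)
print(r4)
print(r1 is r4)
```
[19, 3, 29, 32]
[19, 3, 29, 32]
[19, 3, 29, 32]
[19, 3, 29, 32]
True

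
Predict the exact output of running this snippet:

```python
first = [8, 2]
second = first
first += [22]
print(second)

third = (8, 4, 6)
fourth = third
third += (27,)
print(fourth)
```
[8, 2, 22]
(8, 4, 6)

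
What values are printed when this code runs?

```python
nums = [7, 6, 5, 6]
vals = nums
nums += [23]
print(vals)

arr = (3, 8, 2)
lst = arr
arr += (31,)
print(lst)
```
[7, 6, 5, 6, 23]
(3, 8, 2)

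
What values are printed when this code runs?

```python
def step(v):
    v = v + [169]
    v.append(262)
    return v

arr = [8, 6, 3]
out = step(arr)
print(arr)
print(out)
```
[8, 6, 3]
[8, 6, 3, 169, 262]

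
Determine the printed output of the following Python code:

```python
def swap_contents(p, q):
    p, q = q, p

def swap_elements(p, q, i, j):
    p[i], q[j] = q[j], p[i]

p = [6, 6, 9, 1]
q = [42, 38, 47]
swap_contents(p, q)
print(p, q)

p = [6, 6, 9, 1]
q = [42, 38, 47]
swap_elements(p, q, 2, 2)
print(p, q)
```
[6, 6, 9, 1] [42, 38, 47]
[6, 6, 47, 1] [42, 38, 9]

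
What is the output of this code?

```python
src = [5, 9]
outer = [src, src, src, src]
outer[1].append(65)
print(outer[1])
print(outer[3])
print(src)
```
[5, 9, 65]
[5, 9, 65]
[5, 9, 65]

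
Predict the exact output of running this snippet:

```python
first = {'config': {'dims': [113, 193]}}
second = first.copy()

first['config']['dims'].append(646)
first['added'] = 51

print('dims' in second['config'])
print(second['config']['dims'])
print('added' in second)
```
True
[113, 193, 646]
False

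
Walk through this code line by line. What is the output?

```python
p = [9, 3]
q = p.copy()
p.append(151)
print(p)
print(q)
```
[9, 3, 151]
[9, 3]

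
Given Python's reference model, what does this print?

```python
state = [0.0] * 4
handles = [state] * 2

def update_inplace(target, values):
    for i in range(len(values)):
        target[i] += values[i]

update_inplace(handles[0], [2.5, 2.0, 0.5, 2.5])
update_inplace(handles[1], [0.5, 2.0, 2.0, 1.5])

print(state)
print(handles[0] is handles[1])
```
[3.0, 4.0, 2.5, 4.0]
True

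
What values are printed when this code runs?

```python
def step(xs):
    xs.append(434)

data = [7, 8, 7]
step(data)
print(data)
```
[7, 8, 7, 434]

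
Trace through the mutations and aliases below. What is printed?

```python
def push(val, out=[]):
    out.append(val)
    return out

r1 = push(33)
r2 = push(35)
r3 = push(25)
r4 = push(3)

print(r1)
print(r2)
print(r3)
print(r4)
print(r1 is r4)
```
[33, 35, 25, 3]
[33, 35, 25, 3]
[33, 35, 25, 3]
[33, 35, 25, 3]
True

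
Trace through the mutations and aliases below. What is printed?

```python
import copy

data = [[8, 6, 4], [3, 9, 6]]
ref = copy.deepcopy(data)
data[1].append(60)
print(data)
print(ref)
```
[[8, 6, 4], [3, 9, 6, 60]]
[[8, 6, 4], [3, 9, 6]]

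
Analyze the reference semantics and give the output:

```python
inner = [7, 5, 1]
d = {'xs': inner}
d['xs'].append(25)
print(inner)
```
[7, 5, 1, 25]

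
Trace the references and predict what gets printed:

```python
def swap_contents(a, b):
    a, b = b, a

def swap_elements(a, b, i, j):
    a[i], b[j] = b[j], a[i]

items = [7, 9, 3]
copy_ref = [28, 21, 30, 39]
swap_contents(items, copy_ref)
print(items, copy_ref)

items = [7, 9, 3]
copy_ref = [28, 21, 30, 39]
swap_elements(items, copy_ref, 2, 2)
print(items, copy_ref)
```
[7, 9, 3] [28, 21, 30, 39]
[7, 9, 30] [28, 21, 3, 39]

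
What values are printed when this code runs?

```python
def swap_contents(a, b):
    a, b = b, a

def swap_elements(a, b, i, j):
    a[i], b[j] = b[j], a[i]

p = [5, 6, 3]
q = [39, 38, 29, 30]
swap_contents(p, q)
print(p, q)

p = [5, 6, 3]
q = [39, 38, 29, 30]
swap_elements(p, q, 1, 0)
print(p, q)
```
[5, 6, 3] [39, 38, 29, 30]
[5, 39, 3] [6, 38, 29, 30]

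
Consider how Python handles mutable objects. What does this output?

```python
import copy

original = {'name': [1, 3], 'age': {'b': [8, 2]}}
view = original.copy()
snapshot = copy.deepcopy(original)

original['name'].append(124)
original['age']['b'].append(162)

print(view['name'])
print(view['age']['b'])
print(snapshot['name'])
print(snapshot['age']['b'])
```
[1, 3, 124]
[8, 2, 162]
[1, 3]
[8, 2]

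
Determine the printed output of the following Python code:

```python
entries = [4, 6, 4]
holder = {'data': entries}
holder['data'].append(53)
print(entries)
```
[4, 6, 4, 53]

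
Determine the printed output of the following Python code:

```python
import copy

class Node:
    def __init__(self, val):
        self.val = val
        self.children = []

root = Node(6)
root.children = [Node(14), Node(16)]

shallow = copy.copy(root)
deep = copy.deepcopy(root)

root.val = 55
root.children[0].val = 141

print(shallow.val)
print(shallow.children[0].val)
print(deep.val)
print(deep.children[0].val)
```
6
141
6
14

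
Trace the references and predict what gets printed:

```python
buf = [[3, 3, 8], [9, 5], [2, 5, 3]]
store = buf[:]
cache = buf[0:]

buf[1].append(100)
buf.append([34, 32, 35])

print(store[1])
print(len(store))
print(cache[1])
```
[9, 5, 100]
3
[9, 5, 100]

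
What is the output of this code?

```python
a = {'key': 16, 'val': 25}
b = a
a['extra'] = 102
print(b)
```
{'key': 16, 'val': 25, 'extra': 102}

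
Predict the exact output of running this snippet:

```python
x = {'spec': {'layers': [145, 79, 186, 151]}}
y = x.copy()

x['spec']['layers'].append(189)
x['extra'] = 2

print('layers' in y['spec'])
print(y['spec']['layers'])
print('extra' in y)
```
True
[145, 79, 186, 151, 189]
False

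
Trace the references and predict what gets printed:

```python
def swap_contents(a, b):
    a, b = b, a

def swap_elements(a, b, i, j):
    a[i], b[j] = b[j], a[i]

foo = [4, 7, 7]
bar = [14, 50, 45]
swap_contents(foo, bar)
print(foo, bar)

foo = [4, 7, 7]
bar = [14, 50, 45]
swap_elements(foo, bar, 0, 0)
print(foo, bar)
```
[4, 7, 7] [14, 50, 45]
[14, 7, 7] [4, 50, 45]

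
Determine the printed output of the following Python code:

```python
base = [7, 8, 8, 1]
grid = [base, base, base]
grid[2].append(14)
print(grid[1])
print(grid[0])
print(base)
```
[7, 8, 8, 1, 14]
[7, 8, 8, 1, 14]
[7, 8, 8, 1, 14]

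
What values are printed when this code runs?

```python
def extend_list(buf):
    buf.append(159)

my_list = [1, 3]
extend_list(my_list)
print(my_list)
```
[1, 3, 159]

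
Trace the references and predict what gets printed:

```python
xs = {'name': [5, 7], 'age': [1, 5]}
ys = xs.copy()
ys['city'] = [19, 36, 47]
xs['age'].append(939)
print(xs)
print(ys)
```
{'name': [5, 7], 'age': [1, 5, 939]}
{'name': [5, 7], 'age': [1, 5, 939], 'city': [19, 36, 47]}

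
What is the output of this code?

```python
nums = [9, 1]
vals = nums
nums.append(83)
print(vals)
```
[9, 1, 83]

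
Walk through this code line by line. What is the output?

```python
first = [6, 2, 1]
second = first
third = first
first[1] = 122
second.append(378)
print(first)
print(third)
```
[6, 122, 1, 378]
[6, 122, 1, 378]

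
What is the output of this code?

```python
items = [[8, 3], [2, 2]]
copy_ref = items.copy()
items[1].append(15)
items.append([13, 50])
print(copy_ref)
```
[[8, 3], [2, 2, 15]]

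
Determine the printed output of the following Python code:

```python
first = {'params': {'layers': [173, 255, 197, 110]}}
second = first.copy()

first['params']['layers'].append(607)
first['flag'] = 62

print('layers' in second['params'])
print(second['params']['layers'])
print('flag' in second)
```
True
[173, 255, 197, 110, 607]
False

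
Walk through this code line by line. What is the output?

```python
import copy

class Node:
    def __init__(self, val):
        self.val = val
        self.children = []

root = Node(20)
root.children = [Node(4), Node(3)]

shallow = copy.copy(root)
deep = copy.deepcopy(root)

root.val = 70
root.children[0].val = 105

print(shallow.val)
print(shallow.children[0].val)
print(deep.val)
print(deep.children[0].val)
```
20
105
20
4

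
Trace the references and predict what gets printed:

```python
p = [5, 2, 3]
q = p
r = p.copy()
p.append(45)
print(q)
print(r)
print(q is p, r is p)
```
[5, 2, 3, 45]
[5, 2, 3]
True False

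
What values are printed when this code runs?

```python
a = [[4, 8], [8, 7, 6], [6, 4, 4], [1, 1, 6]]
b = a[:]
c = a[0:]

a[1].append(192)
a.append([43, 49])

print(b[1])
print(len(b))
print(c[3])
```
[8, 7, 6, 192]
4
[1, 1, 6]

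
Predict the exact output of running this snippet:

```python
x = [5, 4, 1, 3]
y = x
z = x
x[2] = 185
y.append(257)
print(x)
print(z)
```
[5, 4, 185, 3, 257]
[5, 4, 185, 3, 257]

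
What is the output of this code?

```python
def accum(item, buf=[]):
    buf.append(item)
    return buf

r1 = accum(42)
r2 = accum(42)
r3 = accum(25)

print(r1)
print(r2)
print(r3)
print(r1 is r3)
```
[42, 42, 25]
[42, 42, 25]
[42, 42, 25]
True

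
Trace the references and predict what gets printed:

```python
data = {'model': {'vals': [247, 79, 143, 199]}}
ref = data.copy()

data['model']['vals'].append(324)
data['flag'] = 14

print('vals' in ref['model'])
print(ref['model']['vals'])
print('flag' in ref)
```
True
[247, 79, 143, 199, 324]
False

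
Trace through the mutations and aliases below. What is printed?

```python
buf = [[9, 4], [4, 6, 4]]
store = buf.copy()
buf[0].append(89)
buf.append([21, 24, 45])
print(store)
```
[[9, 4, 89], [4, 6, 4]]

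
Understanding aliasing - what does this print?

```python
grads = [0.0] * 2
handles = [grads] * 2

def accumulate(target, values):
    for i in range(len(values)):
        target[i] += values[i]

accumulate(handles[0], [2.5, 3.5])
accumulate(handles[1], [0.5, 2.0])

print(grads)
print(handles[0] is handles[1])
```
[3.0, 5.5]
True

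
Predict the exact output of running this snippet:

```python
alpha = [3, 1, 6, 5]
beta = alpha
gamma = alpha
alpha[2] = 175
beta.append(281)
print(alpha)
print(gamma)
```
[3, 1, 175, 5, 281]
[3, 1, 175, 5, 281]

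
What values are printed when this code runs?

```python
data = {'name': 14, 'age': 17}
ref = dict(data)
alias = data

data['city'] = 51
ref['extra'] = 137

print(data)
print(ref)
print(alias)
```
{'name': 14, 'age': 17, 'city': 51}
{'name': 14, 'age': 17, 'extra': 137}
{'name': 14, 'age': 17, 'city': 51}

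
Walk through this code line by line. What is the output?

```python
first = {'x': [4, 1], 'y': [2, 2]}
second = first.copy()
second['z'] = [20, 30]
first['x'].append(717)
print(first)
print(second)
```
{'x': [4, 1, 717], 'y': [2, 2]}
{'x': [4, 1, 717], 'y': [2, 2], 'z': [20, 30]}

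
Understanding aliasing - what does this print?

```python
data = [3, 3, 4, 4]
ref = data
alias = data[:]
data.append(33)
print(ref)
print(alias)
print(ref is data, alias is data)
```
[3, 3, 4, 4, 33]
[3, 3, 4, 4]
True False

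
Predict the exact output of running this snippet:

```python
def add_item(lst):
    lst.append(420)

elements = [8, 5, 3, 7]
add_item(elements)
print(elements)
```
[8, 5, 3, 7, 420]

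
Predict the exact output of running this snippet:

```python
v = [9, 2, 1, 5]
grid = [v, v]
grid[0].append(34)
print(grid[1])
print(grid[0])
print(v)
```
[9, 2, 1, 5, 34]
[9, 2, 1, 5, 34]
[9, 2, 1, 5, 34]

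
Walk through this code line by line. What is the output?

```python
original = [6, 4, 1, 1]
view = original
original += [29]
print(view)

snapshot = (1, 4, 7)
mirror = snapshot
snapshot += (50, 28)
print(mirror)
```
[6, 4, 1, 1, 29]
(1, 4, 7)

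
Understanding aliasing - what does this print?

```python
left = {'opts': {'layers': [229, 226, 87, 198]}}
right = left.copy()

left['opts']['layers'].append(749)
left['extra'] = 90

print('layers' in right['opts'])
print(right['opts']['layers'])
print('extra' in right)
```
True
[229, 226, 87, 198, 749]
False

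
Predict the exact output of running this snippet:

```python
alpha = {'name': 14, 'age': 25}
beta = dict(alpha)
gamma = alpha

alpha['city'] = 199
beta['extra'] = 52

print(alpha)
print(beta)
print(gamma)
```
{'name': 14, 'age': 25, 'city': 199}
{'name': 14, 'age': 25, 'extra': 52}
{'name': 14, 'age': 25, 'city': 199}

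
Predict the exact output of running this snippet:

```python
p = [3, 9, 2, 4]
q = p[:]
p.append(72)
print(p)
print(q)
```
[3, 9, 2, 4, 72]
[3, 9, 2, 4]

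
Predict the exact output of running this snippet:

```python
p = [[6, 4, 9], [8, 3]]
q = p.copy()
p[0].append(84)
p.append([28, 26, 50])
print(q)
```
[[6, 4, 9, 84], [8, 3]]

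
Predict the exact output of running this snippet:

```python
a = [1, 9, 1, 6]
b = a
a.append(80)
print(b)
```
[1, 9, 1, 6, 80]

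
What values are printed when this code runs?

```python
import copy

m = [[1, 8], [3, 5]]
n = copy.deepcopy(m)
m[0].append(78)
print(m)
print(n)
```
[[1, 8, 78], [3, 5]]
[[1, 8], [3, 5]]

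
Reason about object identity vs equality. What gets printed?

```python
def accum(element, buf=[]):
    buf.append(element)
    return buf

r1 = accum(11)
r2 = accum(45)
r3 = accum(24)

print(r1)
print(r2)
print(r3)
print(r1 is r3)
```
[11, 45, 24]
[11, 45, 24]
[11, 45, 24]
True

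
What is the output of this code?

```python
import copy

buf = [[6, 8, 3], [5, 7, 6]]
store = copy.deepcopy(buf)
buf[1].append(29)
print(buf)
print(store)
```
[[6, 8, 3], [5, 7, 6, 29]]
[[6, 8, 3], [5, 7, 6]]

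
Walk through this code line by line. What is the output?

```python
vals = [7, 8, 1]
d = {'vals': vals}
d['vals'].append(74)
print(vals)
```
[7, 8, 1, 74]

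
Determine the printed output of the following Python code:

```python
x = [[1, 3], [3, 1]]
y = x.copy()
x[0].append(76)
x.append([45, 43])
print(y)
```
[[1, 3, 76], [3, 1]]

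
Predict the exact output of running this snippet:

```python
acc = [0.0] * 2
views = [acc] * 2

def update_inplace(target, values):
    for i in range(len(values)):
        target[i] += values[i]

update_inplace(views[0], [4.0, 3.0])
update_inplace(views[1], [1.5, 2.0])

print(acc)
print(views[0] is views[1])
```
[5.5, 5.0]
True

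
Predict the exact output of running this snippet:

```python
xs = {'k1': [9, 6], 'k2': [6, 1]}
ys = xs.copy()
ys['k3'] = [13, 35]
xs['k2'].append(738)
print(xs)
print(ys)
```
{'k1': [9, 6], 'k2': [6, 1, 738]}
{'k1': [9, 6], 'k2': [6, 1, 738], 'k3': [13, 35]}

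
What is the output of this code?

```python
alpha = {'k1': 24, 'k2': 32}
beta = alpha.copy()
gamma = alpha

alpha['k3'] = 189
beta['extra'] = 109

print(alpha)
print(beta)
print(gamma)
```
{'k1': 24, 'k2': 32, 'k3': 189}
{'k1': 24, 'k2': 32, 'extra': 109}
{'k1': 24, 'k2': 32, 'k3': 189}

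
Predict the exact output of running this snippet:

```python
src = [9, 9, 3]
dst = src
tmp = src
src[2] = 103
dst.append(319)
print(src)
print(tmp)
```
[9, 9, 103, 319]
[9, 9, 103, 319]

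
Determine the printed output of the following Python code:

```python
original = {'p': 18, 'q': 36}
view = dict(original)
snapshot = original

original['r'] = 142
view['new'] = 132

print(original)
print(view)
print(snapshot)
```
{'p': 18, 'q': 36, 'r': 142}
{'p': 18, 'q': 36, 'new': 132}
{'p': 18, 'q': 36, 'r': 142}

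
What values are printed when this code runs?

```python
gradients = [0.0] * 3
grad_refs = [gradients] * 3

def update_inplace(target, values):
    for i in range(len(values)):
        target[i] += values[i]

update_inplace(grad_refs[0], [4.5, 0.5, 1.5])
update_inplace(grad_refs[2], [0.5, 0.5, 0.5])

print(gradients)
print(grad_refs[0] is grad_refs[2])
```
[5.0, 1.0, 2.0]
True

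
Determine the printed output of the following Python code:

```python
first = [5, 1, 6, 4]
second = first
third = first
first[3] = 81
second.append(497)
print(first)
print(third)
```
[5, 1, 6, 81, 497]
[5, 1, 6, 81, 497]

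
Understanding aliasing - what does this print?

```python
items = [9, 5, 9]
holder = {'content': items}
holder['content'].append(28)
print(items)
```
[9, 5, 9, 28]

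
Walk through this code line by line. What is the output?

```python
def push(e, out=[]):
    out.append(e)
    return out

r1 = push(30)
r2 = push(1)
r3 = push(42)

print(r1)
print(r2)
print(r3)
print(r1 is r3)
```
[30, 1, 42]
[30, 1, 42]
[30, 1, 42]
True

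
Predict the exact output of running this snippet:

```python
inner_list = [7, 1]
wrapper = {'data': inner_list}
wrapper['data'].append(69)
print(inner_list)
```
[7, 1, 69]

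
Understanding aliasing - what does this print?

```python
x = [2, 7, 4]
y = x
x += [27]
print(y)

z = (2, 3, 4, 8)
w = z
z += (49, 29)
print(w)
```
[2, 7, 4, 27]
(2, 3, 4, 8)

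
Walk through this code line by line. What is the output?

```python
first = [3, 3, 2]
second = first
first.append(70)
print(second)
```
[3, 3, 2, 70]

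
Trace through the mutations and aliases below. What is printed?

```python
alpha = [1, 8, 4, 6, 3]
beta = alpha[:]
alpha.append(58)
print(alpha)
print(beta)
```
[1, 8, 4, 6, 3, 58]
[1, 8, 4, 6, 3]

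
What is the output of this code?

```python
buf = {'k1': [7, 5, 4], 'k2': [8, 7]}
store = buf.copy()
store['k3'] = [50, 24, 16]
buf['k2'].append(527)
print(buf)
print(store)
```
{'k1': [7, 5, 4], 'k2': [8, 7, 527]}
{'k1': [7, 5, 4], 'k2': [8, 7, 527], 'k3': [50, 24, 16]}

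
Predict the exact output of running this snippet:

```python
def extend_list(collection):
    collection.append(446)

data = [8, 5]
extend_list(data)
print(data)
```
[8, 5, 446]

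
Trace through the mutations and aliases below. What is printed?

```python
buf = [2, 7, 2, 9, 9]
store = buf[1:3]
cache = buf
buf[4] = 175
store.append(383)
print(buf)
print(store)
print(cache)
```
[2, 7, 2, 9, 175]
[7, 2, 383]
[2, 7, 2, 9, 175]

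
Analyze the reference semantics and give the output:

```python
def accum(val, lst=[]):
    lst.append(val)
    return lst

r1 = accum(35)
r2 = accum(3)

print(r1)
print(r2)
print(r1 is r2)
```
[35, 3]
[35, 3]
True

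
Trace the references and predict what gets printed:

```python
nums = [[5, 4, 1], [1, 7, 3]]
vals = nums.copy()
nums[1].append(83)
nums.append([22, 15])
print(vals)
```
[[5, 4, 1], [1, 7, 3, 83]]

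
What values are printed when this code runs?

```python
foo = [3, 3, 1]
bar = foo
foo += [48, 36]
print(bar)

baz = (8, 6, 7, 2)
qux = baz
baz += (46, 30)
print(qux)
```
[3, 3, 1, 48, 36]
(8, 6, 7, 2)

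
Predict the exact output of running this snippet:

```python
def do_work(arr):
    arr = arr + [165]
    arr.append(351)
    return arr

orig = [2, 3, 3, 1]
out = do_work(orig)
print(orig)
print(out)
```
[2, 3, 3, 1]
[2, 3, 3, 1, 165, 351]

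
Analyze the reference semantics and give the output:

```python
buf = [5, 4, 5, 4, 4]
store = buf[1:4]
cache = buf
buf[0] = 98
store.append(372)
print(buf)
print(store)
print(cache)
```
[98, 4, 5, 4, 4]
[4, 5, 4, 372]
[98, 4, 5, 4, 4]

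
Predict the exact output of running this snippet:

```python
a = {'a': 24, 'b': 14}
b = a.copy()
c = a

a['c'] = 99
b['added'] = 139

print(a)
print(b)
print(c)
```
{'a': 24, 'b': 14, 'c': 99}
{'a': 24, 'b': 14, 'added': 139}
{'a': 24, 'b': 14, 'c': 99}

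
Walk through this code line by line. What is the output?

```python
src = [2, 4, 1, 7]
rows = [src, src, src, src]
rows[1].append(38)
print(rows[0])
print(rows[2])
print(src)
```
[2, 4, 1, 7, 38]
[2, 4, 1, 7, 38]
[2, 4, 1, 7, 38]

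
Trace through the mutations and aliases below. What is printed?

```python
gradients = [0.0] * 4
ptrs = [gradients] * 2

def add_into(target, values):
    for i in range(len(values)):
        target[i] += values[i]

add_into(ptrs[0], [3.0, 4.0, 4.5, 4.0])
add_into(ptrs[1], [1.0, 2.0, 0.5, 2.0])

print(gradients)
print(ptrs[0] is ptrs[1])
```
[4.0, 6.0, 5.0, 6.0]
True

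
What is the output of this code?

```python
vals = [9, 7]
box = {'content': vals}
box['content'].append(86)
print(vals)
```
[9, 7, 86]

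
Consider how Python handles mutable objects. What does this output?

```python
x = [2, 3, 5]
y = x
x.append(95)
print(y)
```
[2, 3, 5, 95]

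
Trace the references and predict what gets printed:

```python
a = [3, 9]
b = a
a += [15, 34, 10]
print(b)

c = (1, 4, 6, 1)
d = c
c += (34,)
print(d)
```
[3, 9, 15, 34, 10]
(1, 4, 6, 1)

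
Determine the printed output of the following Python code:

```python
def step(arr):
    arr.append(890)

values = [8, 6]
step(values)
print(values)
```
[8, 6, 890]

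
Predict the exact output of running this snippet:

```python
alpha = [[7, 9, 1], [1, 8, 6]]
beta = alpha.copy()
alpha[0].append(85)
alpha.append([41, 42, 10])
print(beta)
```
[[7, 9, 1, 85], [1, 8, 6]]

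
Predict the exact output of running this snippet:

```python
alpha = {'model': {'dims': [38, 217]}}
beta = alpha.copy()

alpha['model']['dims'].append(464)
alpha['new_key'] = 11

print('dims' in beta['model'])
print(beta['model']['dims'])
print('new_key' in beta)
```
True
[38, 217, 464]
False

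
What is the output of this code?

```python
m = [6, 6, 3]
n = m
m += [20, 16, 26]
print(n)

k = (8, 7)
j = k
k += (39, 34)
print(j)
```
[6, 6, 3, 20, 16, 26]
(8, 7)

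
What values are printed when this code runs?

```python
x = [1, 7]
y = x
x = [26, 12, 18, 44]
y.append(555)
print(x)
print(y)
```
[26, 12, 18, 44]
[1, 7, 555]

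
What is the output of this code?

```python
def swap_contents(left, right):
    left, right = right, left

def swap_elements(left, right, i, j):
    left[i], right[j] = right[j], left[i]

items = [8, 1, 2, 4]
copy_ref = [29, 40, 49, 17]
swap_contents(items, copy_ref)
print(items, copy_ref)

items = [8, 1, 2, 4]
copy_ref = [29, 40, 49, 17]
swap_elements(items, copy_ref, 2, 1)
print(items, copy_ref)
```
[8, 1, 2, 4] [29, 40, 49, 17]
[8, 1, 40, 4] [29, 2, 49, 17]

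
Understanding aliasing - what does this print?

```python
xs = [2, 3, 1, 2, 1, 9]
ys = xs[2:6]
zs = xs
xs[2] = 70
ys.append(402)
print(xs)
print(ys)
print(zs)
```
[2, 3, 70, 2, 1, 9]
[1, 2, 1, 9, 402]
[2, 3, 70, 2, 1, 9]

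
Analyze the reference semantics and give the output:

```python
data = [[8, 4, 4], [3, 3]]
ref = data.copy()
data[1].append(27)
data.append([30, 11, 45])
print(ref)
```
[[8, 4, 4], [3, 3, 27]]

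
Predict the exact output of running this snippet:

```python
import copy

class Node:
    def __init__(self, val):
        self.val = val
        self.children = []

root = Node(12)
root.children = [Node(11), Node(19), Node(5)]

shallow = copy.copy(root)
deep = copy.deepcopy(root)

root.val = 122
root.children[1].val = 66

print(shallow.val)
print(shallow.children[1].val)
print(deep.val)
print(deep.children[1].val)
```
12
66
12
19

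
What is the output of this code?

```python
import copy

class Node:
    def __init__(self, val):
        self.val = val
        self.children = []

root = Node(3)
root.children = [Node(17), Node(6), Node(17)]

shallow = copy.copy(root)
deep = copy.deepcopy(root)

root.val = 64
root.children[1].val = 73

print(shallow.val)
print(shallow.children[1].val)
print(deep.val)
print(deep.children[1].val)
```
3
73
3
6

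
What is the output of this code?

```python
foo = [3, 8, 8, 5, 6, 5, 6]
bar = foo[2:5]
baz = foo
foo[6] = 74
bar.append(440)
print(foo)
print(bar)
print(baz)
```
[3, 8, 8, 5, 6, 5, 74]
[8, 5, 6, 440]
[3, 8, 8, 5, 6, 5, 74]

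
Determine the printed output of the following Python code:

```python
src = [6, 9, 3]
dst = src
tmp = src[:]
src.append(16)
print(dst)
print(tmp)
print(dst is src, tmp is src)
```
[6, 9, 3, 16]
[6, 9, 3]
True False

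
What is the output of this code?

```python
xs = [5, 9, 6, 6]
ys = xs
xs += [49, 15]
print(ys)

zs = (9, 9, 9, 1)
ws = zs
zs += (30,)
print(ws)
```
[5, 9, 6, 6, 49, 15]
(9, 9, 9, 1)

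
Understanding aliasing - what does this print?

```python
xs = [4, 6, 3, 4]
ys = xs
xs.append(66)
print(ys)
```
[4, 6, 3, 4, 66]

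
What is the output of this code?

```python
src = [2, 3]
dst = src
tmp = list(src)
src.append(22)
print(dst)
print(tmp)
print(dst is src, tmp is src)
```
[2, 3, 22]
[2, 3]
True False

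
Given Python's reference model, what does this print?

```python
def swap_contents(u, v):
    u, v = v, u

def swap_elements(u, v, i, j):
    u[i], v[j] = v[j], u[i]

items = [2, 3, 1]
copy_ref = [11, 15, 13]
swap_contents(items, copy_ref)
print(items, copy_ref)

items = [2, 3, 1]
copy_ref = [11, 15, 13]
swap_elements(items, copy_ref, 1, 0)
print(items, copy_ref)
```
[2, 3, 1] [11, 15, 13]
[2, 11, 1] [3, 15, 13]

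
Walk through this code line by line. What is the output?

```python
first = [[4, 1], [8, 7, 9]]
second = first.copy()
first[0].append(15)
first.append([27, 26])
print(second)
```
[[4, 1, 15], [8, 7, 9]]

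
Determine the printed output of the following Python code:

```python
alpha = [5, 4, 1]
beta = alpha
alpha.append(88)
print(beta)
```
[5, 4, 1, 88]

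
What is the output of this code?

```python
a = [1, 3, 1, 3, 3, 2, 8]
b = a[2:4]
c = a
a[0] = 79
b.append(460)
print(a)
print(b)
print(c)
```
[79, 3, 1, 3, 3, 2, 8]
[1, 3, 460]
[79, 3, 1, 3, 3, 2, 8]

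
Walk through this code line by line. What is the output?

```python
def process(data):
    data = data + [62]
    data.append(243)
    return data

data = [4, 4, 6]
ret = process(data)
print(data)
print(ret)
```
[4, 4, 6]
[4, 4, 6, 62, 243]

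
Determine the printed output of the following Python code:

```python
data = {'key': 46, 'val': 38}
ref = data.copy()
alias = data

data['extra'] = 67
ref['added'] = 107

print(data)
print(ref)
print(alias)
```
{'key': 46, 'val': 38, 'extra': 67}
{'key': 46, 'val': 38, 'added': 107}
{'key': 46, 'val': 38, 'extra': 67}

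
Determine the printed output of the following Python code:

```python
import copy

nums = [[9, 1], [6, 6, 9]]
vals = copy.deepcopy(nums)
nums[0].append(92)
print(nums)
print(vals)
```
[[9, 1, 92], [6, 6, 9]]
[[9, 1], [6, 6, 9]]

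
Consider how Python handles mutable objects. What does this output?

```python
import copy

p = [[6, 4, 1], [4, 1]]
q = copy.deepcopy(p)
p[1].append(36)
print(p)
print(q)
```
[[6, 4, 1], [4, 1, 36]]
[[6, 4, 1], [4, 1]]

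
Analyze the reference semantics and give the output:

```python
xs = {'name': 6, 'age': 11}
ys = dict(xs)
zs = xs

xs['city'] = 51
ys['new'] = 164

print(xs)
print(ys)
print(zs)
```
{'name': 6, 'age': 11, 'city': 51}
{'name': 6, 'age': 11, 'new': 164}
{'name': 6, 'age': 11, 'city': 51}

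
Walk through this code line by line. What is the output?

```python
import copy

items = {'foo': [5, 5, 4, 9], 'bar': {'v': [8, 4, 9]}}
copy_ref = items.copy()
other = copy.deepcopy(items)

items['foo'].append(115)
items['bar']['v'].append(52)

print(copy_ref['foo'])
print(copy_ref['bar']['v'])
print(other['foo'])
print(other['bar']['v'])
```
[5, 5, 4, 9, 115]
[8, 4, 9, 52]
[5, 5, 4, 9]
[8, 4, 9]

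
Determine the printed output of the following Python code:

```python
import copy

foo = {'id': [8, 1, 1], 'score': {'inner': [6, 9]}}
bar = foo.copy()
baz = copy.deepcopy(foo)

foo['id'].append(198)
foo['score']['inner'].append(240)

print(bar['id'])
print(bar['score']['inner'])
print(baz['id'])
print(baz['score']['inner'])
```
[8, 1, 1, 198]
[6, 9, 240]
[8, 1, 1]
[6, 9]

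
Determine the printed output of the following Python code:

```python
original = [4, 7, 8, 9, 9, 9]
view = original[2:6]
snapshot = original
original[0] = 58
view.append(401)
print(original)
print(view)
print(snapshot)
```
[58, 7, 8, 9, 9, 9]
[8, 9, 9, 9, 401]
[58, 7, 8, 9, 9, 9]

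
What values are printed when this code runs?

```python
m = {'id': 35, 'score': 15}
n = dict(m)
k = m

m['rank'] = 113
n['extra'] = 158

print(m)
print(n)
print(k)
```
{'id': 35, 'score': 15, 'rank': 113}
{'id': 35, 'score': 15, 'extra': 158}
{'id': 35, 'score': 15, 'rank': 113}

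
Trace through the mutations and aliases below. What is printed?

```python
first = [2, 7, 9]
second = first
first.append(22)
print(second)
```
[2, 7, 9, 22]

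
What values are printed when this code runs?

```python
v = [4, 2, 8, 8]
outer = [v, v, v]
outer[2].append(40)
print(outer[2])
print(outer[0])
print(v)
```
[4, 2, 8, 8, 40]
[4, 2, 8, 8, 40]
[4, 2, 8, 8, 40]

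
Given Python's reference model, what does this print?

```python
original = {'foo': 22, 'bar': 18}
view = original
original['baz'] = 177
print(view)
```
{'foo': 22, 'bar': 18, 'baz': 177}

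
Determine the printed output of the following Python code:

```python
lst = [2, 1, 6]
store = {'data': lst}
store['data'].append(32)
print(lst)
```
[2, 1, 6, 32]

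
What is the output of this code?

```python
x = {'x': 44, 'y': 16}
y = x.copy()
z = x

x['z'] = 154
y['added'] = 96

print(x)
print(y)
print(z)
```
{'x': 44, 'y': 16, 'z': 154}
{'x': 44, 'y': 16, 'added': 96}
{'x': 44, 'y': 16, 'z': 154}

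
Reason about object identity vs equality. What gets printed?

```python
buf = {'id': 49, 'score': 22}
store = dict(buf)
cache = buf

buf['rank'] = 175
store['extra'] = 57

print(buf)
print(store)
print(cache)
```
{'id': 49, 'score': 22, 'rank': 175}
{'id': 49, 'score': 22, 'extra': 57}
{'id': 49, 'score': 22, 'rank': 175}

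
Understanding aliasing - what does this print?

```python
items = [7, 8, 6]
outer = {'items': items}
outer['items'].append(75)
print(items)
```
[7, 8, 6, 75]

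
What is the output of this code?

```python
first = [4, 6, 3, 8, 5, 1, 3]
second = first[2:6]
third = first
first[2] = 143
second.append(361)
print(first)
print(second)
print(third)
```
[4, 6, 143, 8, 5, 1, 3]
[3, 8, 5, 1, 361]
[4, 6, 143, 8, 5, 1, 3]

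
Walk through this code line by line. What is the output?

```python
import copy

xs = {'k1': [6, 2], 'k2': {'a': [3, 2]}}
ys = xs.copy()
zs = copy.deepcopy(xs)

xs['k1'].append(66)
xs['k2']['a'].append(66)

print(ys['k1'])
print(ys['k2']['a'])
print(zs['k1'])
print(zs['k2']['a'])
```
[6, 2, 66]
[3, 2, 66]
[6, 2]
[3, 2]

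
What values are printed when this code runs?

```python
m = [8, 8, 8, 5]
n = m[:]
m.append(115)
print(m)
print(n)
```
[8, 8, 8, 5, 115]
[8, 8, 8, 5]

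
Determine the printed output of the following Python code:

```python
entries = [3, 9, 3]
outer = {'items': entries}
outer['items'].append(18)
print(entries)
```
[3, 9, 3, 18]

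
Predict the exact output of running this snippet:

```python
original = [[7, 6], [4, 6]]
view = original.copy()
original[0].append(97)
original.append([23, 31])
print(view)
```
[[7, 6, 97], [4, 6]]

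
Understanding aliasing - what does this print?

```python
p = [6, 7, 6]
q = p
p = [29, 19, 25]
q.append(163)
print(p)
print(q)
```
[29, 19, 25]
[6, 7, 6, 163]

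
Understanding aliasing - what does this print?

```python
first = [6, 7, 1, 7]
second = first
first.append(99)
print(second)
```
[6, 7, 1, 7, 99]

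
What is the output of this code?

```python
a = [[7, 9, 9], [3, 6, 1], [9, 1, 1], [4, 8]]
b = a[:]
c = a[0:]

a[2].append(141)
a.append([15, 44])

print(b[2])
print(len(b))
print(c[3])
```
[9, 1, 1, 141]
4
[4, 8]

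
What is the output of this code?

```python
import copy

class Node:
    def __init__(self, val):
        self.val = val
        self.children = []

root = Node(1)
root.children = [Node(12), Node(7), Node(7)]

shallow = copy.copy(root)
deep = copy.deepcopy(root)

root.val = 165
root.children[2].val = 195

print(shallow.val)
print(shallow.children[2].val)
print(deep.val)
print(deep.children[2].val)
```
1
195
1
7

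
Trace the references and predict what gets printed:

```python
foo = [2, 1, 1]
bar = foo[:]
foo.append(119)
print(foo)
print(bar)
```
[2, 1, 1, 119]
[2, 1, 1]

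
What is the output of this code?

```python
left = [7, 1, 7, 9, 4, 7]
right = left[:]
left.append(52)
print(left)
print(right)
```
[7, 1, 7, 9, 4, 7, 52]
[7, 1, 7, 9, 4, 7]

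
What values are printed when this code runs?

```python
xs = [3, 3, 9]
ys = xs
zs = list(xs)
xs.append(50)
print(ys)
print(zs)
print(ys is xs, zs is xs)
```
[3, 3, 9, 50]
[3, 3, 9]
True False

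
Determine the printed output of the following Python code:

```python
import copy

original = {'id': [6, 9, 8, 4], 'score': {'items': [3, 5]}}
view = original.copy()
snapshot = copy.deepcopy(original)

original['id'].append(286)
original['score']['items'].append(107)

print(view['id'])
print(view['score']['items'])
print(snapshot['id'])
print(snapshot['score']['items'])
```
[6, 9, 8, 4, 286]
[3, 5, 107]
[6, 9, 8, 4]
[3, 5]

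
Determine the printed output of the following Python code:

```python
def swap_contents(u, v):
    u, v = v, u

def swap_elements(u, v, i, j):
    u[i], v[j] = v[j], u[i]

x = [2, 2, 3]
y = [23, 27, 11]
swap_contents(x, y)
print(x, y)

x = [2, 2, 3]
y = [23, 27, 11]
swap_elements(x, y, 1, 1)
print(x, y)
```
[2, 2, 3] [23, 27, 11]
[2, 27, 3] [23, 2, 11]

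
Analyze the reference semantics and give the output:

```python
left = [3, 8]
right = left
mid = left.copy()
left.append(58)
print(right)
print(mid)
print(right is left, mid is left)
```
[3, 8, 58]
[3, 8]
True False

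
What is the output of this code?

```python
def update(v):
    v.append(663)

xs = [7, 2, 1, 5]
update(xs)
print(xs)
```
[7, 2, 1, 5, 663]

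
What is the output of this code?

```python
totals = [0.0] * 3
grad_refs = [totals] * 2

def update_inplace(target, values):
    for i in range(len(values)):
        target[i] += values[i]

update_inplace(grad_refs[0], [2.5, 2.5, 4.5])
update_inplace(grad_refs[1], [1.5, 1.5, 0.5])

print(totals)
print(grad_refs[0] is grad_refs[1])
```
[4.0, 4.0, 5.0]
True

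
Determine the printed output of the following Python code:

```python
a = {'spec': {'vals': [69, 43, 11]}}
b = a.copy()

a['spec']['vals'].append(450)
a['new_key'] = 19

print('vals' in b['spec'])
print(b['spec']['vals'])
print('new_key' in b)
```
True
[69, 43, 11, 450]
False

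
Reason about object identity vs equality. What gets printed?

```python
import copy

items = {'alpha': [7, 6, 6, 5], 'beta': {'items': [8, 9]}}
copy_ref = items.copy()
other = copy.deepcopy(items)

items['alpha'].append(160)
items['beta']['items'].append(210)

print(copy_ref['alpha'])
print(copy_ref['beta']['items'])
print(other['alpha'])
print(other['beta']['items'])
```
[7, 6, 6, 5, 160]
[8, 9, 210]
[7, 6, 6, 5]
[8, 9]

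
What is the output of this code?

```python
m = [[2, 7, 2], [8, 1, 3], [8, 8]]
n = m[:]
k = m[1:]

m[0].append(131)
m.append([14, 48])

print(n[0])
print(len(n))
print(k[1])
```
[2, 7, 2, 131]
3
[8, 8]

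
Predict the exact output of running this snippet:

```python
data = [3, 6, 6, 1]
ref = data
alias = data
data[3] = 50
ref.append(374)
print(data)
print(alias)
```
[3, 6, 6, 50, 374]
[3, 6, 6, 50, 374]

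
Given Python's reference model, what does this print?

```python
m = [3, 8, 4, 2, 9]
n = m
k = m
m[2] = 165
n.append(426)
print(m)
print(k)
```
[3, 8, 165, 2, 9, 426]
[3, 8, 165, 2, 9, 426]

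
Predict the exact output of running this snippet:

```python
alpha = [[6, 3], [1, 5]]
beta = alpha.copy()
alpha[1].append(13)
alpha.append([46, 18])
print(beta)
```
[[6, 3], [1, 5, 13]]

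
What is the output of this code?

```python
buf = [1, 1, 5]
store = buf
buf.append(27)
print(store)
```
[1, 1, 5, 27]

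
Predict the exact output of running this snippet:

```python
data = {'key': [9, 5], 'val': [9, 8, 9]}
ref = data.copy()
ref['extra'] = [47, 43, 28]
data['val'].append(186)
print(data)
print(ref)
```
{'key': [9, 5], 'val': [9, 8, 9, 186]}
{'key': [9, 5], 'val': [9, 8, 9, 186], 'extra': [47, 43, 28]}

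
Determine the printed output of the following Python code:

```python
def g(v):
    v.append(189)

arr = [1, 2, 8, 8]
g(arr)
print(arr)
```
[1, 2, 8, 8, 189]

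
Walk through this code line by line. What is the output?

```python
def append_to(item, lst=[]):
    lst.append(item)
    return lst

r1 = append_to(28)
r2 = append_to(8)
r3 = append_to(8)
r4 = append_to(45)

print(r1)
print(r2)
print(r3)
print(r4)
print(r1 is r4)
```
[28, 8, 8, 45]
[28, 8, 8, 45]
[28, 8, 8, 45]
[28, 8, 8, 45]
True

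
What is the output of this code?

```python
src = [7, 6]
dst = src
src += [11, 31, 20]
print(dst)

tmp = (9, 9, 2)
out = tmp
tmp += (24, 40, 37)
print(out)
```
[7, 6, 11, 31, 20]
(9, 9, 2)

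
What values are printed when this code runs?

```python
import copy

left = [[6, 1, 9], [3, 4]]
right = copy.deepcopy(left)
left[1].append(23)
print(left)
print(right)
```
[[6, 1, 9], [3, 4, 23]]
[[6, 1, 9], [3, 4]]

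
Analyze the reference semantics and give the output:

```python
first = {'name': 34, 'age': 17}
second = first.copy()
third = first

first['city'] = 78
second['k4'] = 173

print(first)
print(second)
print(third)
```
{'name': 34, 'age': 17, 'city': 78}
{'name': 34, 'age': 17, 'k4': 173}
{'name': 34, 'age': 17, 'city': 78}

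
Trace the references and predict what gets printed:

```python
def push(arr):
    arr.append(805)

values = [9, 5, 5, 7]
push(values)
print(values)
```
[9, 5, 5, 7, 805]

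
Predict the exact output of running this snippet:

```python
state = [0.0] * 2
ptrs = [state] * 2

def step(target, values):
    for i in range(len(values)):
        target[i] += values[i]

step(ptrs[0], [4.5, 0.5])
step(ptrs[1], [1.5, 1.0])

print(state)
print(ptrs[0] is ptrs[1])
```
[6.0, 1.5]
True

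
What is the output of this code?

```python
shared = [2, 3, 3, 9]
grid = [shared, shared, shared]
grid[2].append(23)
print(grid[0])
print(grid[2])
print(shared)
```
[2, 3, 3, 9, 23]
[2, 3, 3, 9, 23]
[2, 3, 3, 9, 23]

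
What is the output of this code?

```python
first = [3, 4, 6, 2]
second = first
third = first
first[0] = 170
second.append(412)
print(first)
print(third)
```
[170, 4, 6, 2, 412]
[170, 4, 6, 2, 412]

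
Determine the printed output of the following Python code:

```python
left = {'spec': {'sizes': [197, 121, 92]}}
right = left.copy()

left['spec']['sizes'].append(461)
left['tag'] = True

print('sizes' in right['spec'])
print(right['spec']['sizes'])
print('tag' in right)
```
True
[197, 121, 92, 461]
False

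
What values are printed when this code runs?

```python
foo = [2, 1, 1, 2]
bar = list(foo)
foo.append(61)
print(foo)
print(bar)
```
[2, 1, 1, 2, 61]
[2, 1, 1, 2]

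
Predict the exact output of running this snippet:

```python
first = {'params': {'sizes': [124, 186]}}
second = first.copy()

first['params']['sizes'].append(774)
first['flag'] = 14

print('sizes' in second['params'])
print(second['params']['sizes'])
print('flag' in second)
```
True
[124, 186, 774]
False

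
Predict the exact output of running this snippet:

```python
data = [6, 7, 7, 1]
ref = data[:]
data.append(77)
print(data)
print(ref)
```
[6, 7, 7, 1, 77]
[6, 7, 7, 1]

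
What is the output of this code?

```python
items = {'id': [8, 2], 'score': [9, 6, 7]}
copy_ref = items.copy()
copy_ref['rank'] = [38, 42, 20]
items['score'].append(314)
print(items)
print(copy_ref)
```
{'id': [8, 2], 'score': [9, 6, 7, 314]}
{'id': [8, 2], 'score': [9, 6, 7, 314], 'rank': [38, 42, 20]}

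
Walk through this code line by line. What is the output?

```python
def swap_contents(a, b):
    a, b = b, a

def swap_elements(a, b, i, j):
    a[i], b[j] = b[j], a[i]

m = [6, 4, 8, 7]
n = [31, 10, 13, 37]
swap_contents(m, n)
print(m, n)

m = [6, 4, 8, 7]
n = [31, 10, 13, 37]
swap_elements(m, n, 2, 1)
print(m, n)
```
[6, 4, 8, 7] [31, 10, 13, 37]
[6, 4, 10, 7] [31, 8, 13, 37]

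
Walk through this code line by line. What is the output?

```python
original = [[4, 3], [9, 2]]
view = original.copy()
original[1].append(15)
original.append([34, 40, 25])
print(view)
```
[[4, 3], [9, 2, 15]]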